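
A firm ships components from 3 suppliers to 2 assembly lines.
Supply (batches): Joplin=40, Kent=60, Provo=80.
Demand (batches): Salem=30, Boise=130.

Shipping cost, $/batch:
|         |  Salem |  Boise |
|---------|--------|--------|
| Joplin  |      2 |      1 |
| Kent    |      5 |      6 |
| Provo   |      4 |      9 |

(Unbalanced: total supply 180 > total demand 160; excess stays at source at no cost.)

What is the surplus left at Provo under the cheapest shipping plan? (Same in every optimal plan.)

An optimal plan:
  Joplin–Boise: 40 × $1 = $40
  Kent–Boise: 60 × $6 = $360
  Provo–Salem: 30 × $4 = $120
  Provo–Boise: 30 × $9 = $270
Total cost = $790.
Provo ships 60 of its 80, leaving 20.

20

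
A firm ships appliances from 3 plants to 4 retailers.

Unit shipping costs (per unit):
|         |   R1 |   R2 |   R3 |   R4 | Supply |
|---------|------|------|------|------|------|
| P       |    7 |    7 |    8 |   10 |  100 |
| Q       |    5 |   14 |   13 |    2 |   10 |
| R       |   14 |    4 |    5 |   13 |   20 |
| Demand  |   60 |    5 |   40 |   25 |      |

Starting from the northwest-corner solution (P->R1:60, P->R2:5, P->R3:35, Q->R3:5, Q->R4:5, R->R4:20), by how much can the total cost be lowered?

185

Current plan cost = 60·7 + 5·7 + 35·8 + 5·13 + 5·2 + 20·13 = 1070.
Optimal plan:
  P–R1: 60 units
  P–R2: 5 units
  P–R3: 20 units
  P–R4: 15 units
  Q–R4: 10 units
  R–R3: 20 units
Optimal cost = 885.
Saving = 1070 − 885 = 185.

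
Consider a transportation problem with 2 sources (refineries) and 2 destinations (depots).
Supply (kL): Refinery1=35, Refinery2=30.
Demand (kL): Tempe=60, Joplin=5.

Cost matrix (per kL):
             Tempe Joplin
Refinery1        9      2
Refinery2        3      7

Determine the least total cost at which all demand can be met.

370

Optimal allocation:
  Refinery1–Tempe: 30 × 9 = 270
  Refinery1–Joplin: 5 × 2 = 10
  Refinery2–Tempe: 30 × 3 = 90
Total = 270 + 10 + 90 = 370.
(Supply check: Refinery1 ships 35; Refinery2 ships 30.)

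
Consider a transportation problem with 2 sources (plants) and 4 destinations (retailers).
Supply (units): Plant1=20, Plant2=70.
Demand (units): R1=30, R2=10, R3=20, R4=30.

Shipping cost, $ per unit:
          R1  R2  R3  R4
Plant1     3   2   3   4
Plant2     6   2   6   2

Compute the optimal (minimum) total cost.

An optimal shipping plan:
  Plant1→R1: 20 units
  Plant2→R1: 10 units
  Plant2→R2: 10 units
  Plant2→R3: 20 units
  Plant2→R4: 30 units
Total cost = $320.

320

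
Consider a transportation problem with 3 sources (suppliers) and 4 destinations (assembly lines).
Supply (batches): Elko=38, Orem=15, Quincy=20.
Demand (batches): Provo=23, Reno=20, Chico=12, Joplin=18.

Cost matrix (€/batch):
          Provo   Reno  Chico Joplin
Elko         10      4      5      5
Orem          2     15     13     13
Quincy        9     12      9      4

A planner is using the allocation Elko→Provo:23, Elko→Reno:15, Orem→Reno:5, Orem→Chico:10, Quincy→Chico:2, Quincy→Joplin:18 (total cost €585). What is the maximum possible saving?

Current plan cost = 23·10 + 15·4 + 5·15 + 10·13 + 2·9 + 18·4 = €585.
Optimal plan:
  Elko–Reno: 20 × €4 = €80
  Elko–Chico: 12 × €5 = €60
  Elko–Joplin: 6 × €5 = €30
  Orem–Provo: 15 × €2 = €30
  Quincy–Provo: 8 × €9 = €72
  Quincy–Joplin: 12 × €4 = €48
Optimal cost = €320.
Saving = 585 − 320 = €265.

265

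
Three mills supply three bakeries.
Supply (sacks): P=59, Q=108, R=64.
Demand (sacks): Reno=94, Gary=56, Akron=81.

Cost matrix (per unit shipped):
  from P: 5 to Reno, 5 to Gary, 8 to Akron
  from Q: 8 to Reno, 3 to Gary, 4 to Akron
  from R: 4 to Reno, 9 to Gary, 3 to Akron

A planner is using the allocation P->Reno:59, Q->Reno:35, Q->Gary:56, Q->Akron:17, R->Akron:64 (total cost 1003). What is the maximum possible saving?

Current plan cost = 59·5 + 35·8 + 56·3 + 17·4 + 64·3 = 1003.
Optimal plan:
  P–Reno: 59 × 5 = 295
  Q–Gary: 56 × 3 = 168
  Q–Akron: 52 × 4 = 208
  R–Reno: 35 × 4 = 140
  R–Akron: 29 × 3 = 87
Optimal cost = 898.
Saving = 1003 − 898 = 105.

105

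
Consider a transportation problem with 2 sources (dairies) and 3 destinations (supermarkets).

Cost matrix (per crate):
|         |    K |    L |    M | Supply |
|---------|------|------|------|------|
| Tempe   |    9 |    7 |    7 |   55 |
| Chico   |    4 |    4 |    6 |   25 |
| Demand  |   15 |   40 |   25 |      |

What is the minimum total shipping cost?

485

Optimal allocation:
  Tempe→L: 30 crates
  Tempe→M: 25 crates
  Chico→K: 15 crates
  Chico→L: 10 crates
Total cost = 485.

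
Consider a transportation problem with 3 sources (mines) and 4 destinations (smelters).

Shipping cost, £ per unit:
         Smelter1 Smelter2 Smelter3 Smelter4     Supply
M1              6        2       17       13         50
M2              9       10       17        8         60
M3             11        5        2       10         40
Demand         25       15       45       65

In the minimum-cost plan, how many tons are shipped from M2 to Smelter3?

The minimum-cost plan:
  M1 to Smelter1: 25 tons
  M1 to Smelter2: 15 tons
  M1 to Smelter3: 5 tons
  M1 to Smelter4: 5 tons
  M2 to Smelter4: 60 tons
  M3 to Smelter3: 40 tons
Total cost = £890.
The route M2→Smelter3 is not used.

0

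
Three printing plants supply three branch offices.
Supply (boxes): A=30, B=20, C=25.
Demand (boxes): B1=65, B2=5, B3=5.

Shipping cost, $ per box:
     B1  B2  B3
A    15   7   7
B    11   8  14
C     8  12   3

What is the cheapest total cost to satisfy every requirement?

Optimal allocation:
  A->B1: 20 × $15 = $300
  A->B2: 5 × $7 = $35
  A->B3: 5 × $7 = $35
  B->B1: 20 × $11 = $220
  C->B1: 25 × $8 = $200
Total = 300 + 35 + 35 + 220 + 200 = $790.
(Supply check: A ships 30; B ships 20; C ships 25.)

790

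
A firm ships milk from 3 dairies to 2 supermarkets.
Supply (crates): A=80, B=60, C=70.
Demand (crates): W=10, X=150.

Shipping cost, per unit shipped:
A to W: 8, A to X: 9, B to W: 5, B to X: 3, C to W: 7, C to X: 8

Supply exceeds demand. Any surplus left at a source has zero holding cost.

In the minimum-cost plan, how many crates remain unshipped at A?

Minimum-cost shipments:
  A->X: 30 × 9 = 270
  B->X: 60 × 3 = 180
  C->W: 10 × 7 = 70
  C->X: 60 × 8 = 480
Total cost = 1000.
A ships 30 of its 80, leaving 50.

50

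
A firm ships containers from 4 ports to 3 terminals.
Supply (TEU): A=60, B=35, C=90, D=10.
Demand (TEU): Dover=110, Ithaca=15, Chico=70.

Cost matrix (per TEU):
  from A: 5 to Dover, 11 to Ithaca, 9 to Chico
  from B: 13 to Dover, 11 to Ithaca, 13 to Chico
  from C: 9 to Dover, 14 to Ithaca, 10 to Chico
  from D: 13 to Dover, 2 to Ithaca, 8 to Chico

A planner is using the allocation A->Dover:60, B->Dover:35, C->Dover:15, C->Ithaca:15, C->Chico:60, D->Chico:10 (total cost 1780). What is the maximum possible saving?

165

Current plan cost = 60·5 + 35·13 + 15·9 + 15·14 + 60·10 + 10·8 = 1780.
Optimal plan:
  A->Dover: 60 × 5 = 300
  B->Ithaca: 5 × 11 = 55
  B->Chico: 30 × 13 = 390
  C->Dover: 50 × 9 = 450
  C->Chico: 40 × 10 = 400
  D->Ithaca: 10 × 2 = 20
Optimal cost = 1615.
Saving = 1780 − 1615 = 165.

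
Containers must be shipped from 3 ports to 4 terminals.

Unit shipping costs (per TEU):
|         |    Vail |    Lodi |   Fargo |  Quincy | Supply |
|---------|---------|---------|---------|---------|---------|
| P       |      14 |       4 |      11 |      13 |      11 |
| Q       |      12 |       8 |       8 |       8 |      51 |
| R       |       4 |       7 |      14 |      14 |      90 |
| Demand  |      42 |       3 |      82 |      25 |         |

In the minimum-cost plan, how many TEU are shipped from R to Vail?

42

The minimum-cost plan:
  P→Lodi: 3 × 4 = 12
  P→Fargo: 8 × 11 = 88
  Q→Fargo: 26 × 8 = 208
  Q→Quincy: 25 × 8 = 200
  R→Vail: 42 × 4 = 168
  R→Fargo: 48 × 14 = 672
Total cost = 1348.
So R→Vail carries 42 TEU.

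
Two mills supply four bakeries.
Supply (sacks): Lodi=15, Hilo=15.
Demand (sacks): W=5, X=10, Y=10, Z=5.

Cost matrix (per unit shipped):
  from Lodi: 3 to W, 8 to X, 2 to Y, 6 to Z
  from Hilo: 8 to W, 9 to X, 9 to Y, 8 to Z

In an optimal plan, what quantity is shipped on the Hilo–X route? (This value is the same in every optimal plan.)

Solving gives:
  Lodi–W: 5 sacks
  Lodi–Y: 10 sacks
  Hilo–X: 10 sacks
  Hilo–Z: 5 sacks
Total cost = 165.
So Hilo→X carries 10 sacks.

10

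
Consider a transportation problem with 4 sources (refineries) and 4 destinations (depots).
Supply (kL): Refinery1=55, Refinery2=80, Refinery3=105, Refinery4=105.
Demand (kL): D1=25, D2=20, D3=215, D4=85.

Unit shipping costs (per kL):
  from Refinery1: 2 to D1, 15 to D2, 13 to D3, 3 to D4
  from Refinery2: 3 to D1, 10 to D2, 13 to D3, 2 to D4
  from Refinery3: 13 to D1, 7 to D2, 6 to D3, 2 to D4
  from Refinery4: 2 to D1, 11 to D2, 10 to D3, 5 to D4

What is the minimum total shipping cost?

One minimum-cost allocation:
  Refinery1 to D1: 25 kL
  Refinery1 to D3: 5 kL
  Refinery1 to D4: 25 kL
  Refinery2 to D2: 20 kL
  Refinery2 to D4: 60 kL
  Refinery3 to D3: 105 kL
  Refinery4 to D3: 105 kL
Total cost = 2190.

2190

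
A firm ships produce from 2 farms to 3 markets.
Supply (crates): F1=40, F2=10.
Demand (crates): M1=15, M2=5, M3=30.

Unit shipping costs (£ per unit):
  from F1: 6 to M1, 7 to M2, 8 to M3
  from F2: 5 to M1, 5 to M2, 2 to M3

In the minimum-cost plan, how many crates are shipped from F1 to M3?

20

Optimal shipments:
  F1–M1: 15 × £6 = £90
  F1–M2: 5 × £7 = £35
  F1–M3: 20 × £8 = £160
  F2–M3: 10 × £2 = £20
Total cost = £305.
So F1→M3 carries 20 crates.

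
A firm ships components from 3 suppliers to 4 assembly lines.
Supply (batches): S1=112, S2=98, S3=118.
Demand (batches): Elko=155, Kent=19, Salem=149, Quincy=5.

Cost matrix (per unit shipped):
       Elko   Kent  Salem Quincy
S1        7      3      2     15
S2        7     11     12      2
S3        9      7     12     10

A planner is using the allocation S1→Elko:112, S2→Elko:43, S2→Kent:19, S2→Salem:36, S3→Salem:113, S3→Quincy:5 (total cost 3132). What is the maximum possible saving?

Current plan cost = 112·7 + 43·7 + 19·11 + 36·12 + 113·12 + 5·10 = 3132.
Optimal plan:
  S1 to Salem: 112 × 2 = 224
  S2 to Elko: 93 × 7 = 651
  S2 to Quincy: 5 × 2 = 10
  S3 to Elko: 62 × 9 = 558
  S3 to Kent: 19 × 7 = 133
  S3 to Salem: 37 × 12 = 444
Optimal cost = 2020.
Saving = 3132 − 2020 = 1112.

1112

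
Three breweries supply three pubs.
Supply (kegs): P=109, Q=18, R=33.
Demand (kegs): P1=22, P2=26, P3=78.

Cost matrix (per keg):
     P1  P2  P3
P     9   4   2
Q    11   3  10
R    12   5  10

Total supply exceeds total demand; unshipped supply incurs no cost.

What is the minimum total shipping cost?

440

An optimal shipping plan:
  P->P1: 22 × 9 = 198
  P->P2: 8 × 4 = 32
  P->P3: 78 × 2 = 156
  Q->P2: 18 × 3 = 54
Total = 198 + 32 + 156 + 54 = 440.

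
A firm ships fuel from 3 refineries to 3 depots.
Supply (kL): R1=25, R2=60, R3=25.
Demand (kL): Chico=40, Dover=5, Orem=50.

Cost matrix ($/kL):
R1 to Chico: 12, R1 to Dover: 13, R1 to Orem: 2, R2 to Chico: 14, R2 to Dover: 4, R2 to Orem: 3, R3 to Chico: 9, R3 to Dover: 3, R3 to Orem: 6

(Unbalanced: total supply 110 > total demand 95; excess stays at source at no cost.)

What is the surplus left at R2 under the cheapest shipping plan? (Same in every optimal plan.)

15

An optimal plan:
  R1–Chico: 15 kL
  R1–Orem: 10 kL
  R2–Dover: 5 kL
  R2–Orem: 40 kL
  R3–Chico: 25 kL
Total cost = $565.
R2 ships 45 of its 60, leaving 15.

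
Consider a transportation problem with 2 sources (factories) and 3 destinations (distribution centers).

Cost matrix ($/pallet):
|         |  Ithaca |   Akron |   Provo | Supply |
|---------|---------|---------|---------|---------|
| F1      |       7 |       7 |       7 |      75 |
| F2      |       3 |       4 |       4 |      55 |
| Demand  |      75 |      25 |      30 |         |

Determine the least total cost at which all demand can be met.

One minimum-cost allocation:
  F1 to Ithaca: 20 × $7 = $140
  F1 to Akron: 25 × $7 = $175
  F1 to Provo: 30 × $7 = $210
  F2 to Ithaca: 55 × $3 = $165
Total = 140 + 175 + 210 + 165 = $690.

690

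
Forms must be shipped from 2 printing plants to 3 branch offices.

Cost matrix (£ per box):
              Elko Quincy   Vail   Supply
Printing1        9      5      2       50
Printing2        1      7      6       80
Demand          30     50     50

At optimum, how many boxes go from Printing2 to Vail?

0

Optimal shipments:
  Printing1→Vail: 50 × £2 = £100
  Printing2→Elko: 30 × £1 = £30
  Printing2→Quincy: 50 × £7 = £350
Total cost = £480.
The route Printing2→Vail is not used.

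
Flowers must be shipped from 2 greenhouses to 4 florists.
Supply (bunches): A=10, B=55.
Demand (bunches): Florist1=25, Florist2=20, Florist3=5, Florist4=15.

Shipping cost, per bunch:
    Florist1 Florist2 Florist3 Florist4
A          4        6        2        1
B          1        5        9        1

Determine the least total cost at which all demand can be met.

150

An optimal shipping plan:
  A to Florist3: 5 bunches
  A to Florist4: 5 bunches
  B to Florist1: 25 bunches
  B to Florist2: 20 bunches
  B to Florist4: 10 bunches
Total cost = 150.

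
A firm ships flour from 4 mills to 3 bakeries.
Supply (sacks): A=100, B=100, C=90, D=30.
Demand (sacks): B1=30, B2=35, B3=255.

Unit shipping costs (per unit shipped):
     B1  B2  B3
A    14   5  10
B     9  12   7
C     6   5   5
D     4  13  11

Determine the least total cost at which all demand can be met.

Optimal allocation:
  A->B2: 35 × 5 = 175
  A->B3: 65 × 10 = 650
  B->B3: 100 × 7 = 700
  C->B3: 90 × 5 = 450
  D->B1: 30 × 4 = 120
Total = 175 + 650 + 700 + 450 + 120 = 2095.

2095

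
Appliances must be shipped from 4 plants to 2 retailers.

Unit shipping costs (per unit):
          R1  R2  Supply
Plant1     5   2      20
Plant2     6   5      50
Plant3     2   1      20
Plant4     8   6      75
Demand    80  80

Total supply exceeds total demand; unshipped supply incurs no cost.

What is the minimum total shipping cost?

820

One minimum-cost allocation:
  Plant1–R2: 20 units
  Plant2–R1: 50 units
  Plant3–R1: 20 units
  Plant4–R1: 10 units
  Plant4–R2: 60 units
Total cost = 820.
(Supply check: Plant1 ships 20; Plant2 ships 50; Plant3 ships 20; Plant4 ships 70.)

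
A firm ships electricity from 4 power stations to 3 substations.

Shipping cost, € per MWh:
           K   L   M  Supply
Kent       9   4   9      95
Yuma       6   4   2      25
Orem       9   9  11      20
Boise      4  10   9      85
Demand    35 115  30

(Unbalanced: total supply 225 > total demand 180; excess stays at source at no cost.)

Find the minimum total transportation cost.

795

An optimal shipping plan:
  Kent–L: 95 × €4 = €380
  Yuma–M: 25 × €2 = €50
  Orem–L: 20 × €9 = €180
  Boise–K: 35 × €4 = €140
  Boise–M: 5 × €9 = €45
Total = 380 + 50 + 180 + 140 + 45 = €795.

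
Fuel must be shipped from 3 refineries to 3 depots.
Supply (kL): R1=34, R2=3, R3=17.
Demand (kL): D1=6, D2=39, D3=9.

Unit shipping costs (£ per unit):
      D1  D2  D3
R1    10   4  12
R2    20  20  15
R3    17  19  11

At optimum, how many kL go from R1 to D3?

0

The minimum-cost plan:
  R1→D2: 34 × £4 = £136
  R2→D2: 3 × £20 = £60
  R3→D1: 6 × £17 = £102
  R3→D2: 2 × £19 = £38
  R3→D3: 9 × £11 = £99
Total cost = £435.
The route R1→D3 is not used.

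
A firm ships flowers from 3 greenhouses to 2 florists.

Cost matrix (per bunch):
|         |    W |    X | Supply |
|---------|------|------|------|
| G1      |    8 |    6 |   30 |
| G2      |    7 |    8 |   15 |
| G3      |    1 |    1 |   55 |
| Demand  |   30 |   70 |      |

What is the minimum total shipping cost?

340

One minimum-cost allocation:
  G1 to X: 30 × 6 = 180
  G2 to W: 15 × 7 = 105
  G3 to W: 15 × 1 = 15
  G3 to X: 40 × 1 = 40
Total = 180 + 105 + 15 + 40 = 340.
(Supply check: G1 ships 30; G2 ships 15; G3 ships 55.)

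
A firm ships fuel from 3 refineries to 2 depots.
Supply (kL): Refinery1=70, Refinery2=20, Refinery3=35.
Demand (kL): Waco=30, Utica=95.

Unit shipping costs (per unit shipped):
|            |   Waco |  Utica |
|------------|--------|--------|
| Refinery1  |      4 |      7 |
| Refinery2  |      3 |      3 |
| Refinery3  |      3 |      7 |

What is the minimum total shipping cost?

675

Optimal allocation:
  Refinery1 to Utica: 70 kL
  Refinery2 to Utica: 20 kL
  Refinery3 to Waco: 30 kL
  Refinery3 to Utica: 5 kL
Total cost = 675.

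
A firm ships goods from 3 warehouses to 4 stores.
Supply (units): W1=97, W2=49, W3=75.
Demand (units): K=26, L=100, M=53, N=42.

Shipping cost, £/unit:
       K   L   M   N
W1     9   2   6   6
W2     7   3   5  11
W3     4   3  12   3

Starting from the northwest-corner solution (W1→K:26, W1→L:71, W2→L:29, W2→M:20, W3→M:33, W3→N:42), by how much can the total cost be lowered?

Current plan cost = 26·9 + 71·2 + 29·3 + 20·5 + 33·12 + 42·3 = £1085.
Optimal plan:
  W1→L: 93 units
  W1→M: 4 units
  W2→M: 49 units
  W3→K: 26 units
  W3→L: 7 units
  W3→N: 42 units
Optimal cost = £706.
Saving = 1085 − 706 = £379.

379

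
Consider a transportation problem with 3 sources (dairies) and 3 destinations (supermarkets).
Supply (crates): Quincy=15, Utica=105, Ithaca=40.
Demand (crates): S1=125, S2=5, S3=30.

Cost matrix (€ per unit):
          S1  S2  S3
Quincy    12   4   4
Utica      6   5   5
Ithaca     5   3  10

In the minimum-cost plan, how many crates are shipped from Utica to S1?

90

Solving gives:
  Quincy->S3: 15 crates
  Utica->S1: 90 crates
  Utica->S3: 15 crates
  Ithaca->S1: 35 crates
  Ithaca->S2: 5 crates
Total cost = €865.
So Utica→S1 carries 90 crates.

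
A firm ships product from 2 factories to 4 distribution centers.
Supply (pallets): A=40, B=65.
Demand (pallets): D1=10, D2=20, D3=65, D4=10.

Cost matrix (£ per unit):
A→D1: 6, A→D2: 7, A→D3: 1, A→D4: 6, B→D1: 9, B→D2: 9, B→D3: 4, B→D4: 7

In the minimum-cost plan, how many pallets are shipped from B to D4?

10

Optimal shipments:
  A→D1: 10 × £6 = £60
  A→D3: 30 × £1 = £30
  B→D2: 20 × £9 = £180
  B→D3: 35 × £4 = £140
  B→D4: 10 × £7 = £70
Total cost = £480.
So B→D4 carries 10 pallets.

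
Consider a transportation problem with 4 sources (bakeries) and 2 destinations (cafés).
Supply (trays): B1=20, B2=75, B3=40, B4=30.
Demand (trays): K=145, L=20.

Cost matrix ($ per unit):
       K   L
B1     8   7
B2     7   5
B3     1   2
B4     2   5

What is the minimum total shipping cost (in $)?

745

An optimal shipping plan:
  B1–K: 20 trays
  B2–K: 55 trays
  B2–L: 20 trays
  B3–K: 40 trays
  B4–K: 30 trays
Total cost = $745.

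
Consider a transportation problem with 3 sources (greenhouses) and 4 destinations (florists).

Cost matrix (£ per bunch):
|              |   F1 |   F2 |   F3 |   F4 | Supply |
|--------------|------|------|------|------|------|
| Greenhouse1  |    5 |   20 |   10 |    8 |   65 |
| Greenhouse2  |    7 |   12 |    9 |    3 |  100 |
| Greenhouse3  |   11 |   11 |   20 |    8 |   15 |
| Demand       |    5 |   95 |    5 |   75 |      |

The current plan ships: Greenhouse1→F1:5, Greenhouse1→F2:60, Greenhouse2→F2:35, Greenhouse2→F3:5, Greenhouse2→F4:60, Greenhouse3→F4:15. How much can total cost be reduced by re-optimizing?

Current plan cost = 5·5 + 60·20 + 35·12 + 5·9 + 60·3 + 15·8 = £1990.
Optimal plan:
  Greenhouse1–F1: 5 bunches
  Greenhouse1–F3: 5 bunches
  Greenhouse1–F4: 55 bunches
  Greenhouse2–F2: 80 bunches
  Greenhouse2–F4: 20 bunches
  Greenhouse3–F2: 15 bunches
Optimal cost = £1700.
Saving = 1990 − 1700 = £290.

290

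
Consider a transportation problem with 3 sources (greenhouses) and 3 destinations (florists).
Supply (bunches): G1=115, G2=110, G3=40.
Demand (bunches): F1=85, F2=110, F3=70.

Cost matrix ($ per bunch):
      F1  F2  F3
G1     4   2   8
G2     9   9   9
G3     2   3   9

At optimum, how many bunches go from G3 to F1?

40

Solving gives:
  G1->F1: 5 bunches
  G1->F2: 110 bunches
  G2->F1: 40 bunches
  G2->F3: 70 bunches
  G3->F1: 40 bunches
Total cost = $1310.
So G3→F1 carries 40 bunches.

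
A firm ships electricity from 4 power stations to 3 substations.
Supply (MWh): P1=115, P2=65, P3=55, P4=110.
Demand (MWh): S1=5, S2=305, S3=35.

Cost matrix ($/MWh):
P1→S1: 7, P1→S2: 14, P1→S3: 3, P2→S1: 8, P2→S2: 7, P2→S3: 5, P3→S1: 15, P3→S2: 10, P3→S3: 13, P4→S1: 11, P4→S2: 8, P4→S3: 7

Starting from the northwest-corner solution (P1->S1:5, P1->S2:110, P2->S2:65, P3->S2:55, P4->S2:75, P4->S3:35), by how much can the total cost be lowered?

Current plan cost = 5·7 + 110·14 + 65·7 + 55·10 + 75·8 + 35·7 = $3425.
Optimal plan:
  P1 to S1: 5 × $7 = $35
  P1 to S2: 75 × $14 = $1050
  P1 to S3: 35 × $3 = $105
  P2 to S2: 65 × $7 = $455
  P3 to S2: 55 × $10 = $550
  P4 to S2: 110 × $8 = $880
Optimal cost = $3075.
Saving = 3425 − 3075 = $350.

350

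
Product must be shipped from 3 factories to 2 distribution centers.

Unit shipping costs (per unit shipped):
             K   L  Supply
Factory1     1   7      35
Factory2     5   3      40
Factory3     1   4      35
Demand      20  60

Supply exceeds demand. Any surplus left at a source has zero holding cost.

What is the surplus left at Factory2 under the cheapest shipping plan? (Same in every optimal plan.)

Minimum-cost shipments:
  Factory1->K: 5 pallets
  Factory2->L: 40 pallets
  Factory3->K: 15 pallets
  Factory3->L: 20 pallets
Total cost = 220.
Factory2 ships 40 of its 40, leaving 0.

0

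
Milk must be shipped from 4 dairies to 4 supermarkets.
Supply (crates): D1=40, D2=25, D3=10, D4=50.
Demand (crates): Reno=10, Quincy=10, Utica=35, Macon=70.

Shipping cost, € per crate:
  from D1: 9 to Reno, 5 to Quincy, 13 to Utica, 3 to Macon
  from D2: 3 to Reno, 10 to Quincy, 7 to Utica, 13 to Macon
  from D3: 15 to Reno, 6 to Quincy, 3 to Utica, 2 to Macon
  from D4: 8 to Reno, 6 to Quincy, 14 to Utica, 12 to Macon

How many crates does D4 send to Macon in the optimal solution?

The minimum-cost plan:
  D1->Macon: 40 × €3 = €120
  D2->Utica: 25 × €7 = €175
  D3->Utica: 10 × €3 = €30
  D4->Reno: 10 × €8 = €80
  D4->Quincy: 10 × €6 = €60
  D4->Macon: 30 × €12 = €360
Total cost = €825.
So D4→Macon carries 30 crates.

30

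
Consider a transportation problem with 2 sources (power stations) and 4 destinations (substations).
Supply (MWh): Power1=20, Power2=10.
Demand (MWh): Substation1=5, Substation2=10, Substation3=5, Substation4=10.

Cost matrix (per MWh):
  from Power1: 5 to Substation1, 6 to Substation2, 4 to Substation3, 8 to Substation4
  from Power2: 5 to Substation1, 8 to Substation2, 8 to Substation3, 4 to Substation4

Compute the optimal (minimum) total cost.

145

Optimal allocation:
  Power1 to Substation1: 5 MWh
  Power1 to Substation2: 10 MWh
  Power1 to Substation3: 5 MWh
  Power2 to Substation4: 10 MWh
Total cost = 145.
(Supply check: Power1 ships 20; Power2 ships 10.)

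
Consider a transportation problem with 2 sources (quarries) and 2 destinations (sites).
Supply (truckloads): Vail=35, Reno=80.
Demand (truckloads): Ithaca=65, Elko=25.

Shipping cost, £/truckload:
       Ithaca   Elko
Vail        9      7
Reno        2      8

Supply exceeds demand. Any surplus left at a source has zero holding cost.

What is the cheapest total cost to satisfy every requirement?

305

Optimal allocation:
  Vail–Elko: 25 × £7 = £175
  Reno–Ithaca: 65 × £2 = £130
Total = 175 + 130 = £305.
(Supply check: Vail ships 25; Reno ships 65.)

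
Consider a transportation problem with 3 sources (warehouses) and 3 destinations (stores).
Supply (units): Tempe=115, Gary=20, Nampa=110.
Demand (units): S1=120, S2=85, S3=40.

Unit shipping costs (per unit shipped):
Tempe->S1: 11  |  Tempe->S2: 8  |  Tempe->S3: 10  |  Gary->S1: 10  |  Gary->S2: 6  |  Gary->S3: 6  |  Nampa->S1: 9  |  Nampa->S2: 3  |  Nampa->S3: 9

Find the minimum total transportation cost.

An optimal shipping plan:
  Tempe->S1: 95 units
  Tempe->S3: 20 units
  Gary->S3: 20 units
  Nampa->S1: 25 units
  Nampa->S2: 85 units
Total cost = 1845.

1845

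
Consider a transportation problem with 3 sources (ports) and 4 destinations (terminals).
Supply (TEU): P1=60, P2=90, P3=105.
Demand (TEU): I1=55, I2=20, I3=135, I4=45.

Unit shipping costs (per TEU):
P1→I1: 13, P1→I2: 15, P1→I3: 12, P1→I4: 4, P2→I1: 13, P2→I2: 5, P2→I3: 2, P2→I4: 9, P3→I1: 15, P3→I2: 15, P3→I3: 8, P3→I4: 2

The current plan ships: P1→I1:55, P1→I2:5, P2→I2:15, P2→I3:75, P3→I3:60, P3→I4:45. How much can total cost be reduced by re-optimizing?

Current plan cost = 55·13 + 5·15 + 15·5 + 75·2 + 60·8 + 45·2 = 1585.
Optimal plan:
  P1–I1: 55 × 13 = 715
  P1–I4: 5 × 4 = 20
  P2–I2: 20 × 5 = 100
  P2–I3: 70 × 2 = 140
  P3–I3: 65 × 8 = 520
  P3–I4: 40 × 2 = 80
Optimal cost = 1575.
Saving = 1585 − 1575 = 10.

10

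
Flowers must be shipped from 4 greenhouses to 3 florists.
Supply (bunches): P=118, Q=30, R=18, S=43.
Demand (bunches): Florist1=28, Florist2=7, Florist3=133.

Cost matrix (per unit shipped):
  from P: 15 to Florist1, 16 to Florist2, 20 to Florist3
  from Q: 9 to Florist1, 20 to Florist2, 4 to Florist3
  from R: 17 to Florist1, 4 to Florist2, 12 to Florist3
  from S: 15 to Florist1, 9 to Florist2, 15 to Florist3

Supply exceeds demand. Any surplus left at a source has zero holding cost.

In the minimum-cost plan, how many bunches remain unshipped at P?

An optimal plan:
  P→Florist1: 28 bunches
  P→Florist3: 49 bunches
  Q→Florist3: 30 bunches
  R→Florist2: 7 bunches
  R→Florist3: 11 bunches
  S→Florist3: 43 bunches
Total cost = 2325.
P ships 77 of its 118, leaving 41.

41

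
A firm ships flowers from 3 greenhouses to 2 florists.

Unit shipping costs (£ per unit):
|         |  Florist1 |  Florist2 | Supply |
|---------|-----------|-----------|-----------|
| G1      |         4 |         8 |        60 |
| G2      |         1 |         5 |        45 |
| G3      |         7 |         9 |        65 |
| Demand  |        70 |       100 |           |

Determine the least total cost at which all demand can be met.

1010

A cheapest plan:
  G1->Florist1: 60 bunches
  G2->Florist1: 10 bunches
  G2->Florist2: 35 bunches
  G3->Florist2: 65 bunches
Total cost = £1010.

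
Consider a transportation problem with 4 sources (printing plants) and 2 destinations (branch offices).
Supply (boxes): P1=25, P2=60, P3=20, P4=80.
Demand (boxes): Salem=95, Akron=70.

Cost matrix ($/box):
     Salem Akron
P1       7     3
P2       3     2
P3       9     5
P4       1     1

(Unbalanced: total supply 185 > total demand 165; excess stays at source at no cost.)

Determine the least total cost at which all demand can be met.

A cheapest plan:
  P1→Akron: 25 × $3 = $75
  P2→Salem: 15 × $3 = $45
  P2→Akron: 45 × $2 = $90
  P4→Salem: 80 × $1 = $80
Total = 75 + 45 + 90 + 80 = $290.
(Supply check: P1 ships 25; P2 ships 60; P3 ships 0; P4 ships 80.)

290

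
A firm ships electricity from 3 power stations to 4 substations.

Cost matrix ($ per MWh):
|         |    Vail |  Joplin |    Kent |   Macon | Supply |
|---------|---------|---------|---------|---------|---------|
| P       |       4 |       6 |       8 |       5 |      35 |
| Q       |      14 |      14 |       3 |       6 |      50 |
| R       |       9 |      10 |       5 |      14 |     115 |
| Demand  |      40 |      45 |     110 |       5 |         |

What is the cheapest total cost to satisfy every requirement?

A cheapest plan:
  P to Vail: 35 × $4 = $140
  Q to Kent: 45 × $3 = $135
  Q to Macon: 5 × $6 = $30
  R to Vail: 5 × $9 = $45
  R to Joplin: 45 × $10 = $450
  R to Kent: 65 × $5 = $325
Total = 140 + 135 + 30 + 45 + 450 + 325 = $1125.
(Supply check: P ships 35; Q ships 50; R ships 115.)

1125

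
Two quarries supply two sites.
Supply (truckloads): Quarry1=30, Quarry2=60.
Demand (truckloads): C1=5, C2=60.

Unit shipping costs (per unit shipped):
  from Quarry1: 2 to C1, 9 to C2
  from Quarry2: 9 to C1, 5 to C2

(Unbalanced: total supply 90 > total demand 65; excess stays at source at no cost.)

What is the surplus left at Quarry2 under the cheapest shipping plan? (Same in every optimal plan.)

0

An optimal plan:
  Quarry1–C1: 5 × 2 = 10
  Quarry2–C2: 60 × 5 = 300
Total cost = 310.
Quarry2 ships 60 of its 60, leaving 0.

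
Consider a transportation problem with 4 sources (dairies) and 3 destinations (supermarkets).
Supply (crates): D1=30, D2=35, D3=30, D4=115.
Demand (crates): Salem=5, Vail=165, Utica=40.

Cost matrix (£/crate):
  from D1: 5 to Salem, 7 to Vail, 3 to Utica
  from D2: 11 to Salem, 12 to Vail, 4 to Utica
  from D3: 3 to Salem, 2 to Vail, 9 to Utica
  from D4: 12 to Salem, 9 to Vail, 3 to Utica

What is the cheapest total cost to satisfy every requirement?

A cheapest plan:
  D1->Salem: 5 × £5 = £25
  D1->Vail: 25 × £7 = £175
  D2->Utica: 35 × £4 = £140
  D3->Vail: 30 × £2 = £60
  D4->Vail: 110 × £9 = £990
  D4->Utica: 5 × £3 = £15
Total = 25 + 175 + 140 + 60 + 990 + 15 = £1405.

1405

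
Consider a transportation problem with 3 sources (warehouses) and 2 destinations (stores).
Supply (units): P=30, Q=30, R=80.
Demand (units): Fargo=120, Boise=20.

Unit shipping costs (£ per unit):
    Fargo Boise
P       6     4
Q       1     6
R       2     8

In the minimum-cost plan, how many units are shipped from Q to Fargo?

Optimal shipments:
  P–Fargo: 10 × £6 = £60
  P–Boise: 20 × £4 = £80
  Q–Fargo: 30 × £1 = £30
  R–Fargo: 80 × £2 = £160
Total cost = £330.
So Q→Fargo carries 30 units.

30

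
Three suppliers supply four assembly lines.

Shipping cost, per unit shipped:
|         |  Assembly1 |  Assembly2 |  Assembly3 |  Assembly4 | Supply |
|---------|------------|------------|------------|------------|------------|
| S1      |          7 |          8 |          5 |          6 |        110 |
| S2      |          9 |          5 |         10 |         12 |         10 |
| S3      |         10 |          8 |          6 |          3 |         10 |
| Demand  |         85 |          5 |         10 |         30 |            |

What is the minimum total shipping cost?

830

A cheapest plan:
  S1→Assembly1: 80 × 7 = 560
  S1→Assembly3: 10 × 5 = 50
  S1→Assembly4: 20 × 6 = 120
  S2→Assembly1: 5 × 9 = 45
  S2→Assembly2: 5 × 5 = 25
  S3→Assembly4: 10 × 3 = 30
Total = 560 + 50 + 120 + 45 + 25 + 30 = 830.
(Supply check: S1 ships 110; S2 ships 10; S3 ships 10.)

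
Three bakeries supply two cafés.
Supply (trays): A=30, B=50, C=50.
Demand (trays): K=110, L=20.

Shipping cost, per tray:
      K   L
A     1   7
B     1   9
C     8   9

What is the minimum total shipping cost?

One minimum-cost allocation:
  A to K: 30 trays
  B to K: 50 trays
  C to K: 30 trays
  C to L: 20 trays
Total cost = 500.
(Supply check: A ships 30; B ships 50; C ships 50.)

500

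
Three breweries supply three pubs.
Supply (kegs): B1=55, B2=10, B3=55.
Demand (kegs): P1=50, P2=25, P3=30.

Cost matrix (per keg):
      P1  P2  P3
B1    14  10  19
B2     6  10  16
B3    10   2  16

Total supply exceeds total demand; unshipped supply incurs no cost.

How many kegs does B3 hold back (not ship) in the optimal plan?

An optimal plan:
  B1->P1: 10 × 14 = 140
  B1->P3: 30 × 19 = 570
  B2->P1: 10 × 6 = 60
  B3->P1: 30 × 10 = 300
  B3->P2: 25 × 2 = 50
Total cost = 1120.
B3 ships 55 of its 55, leaving 0.

0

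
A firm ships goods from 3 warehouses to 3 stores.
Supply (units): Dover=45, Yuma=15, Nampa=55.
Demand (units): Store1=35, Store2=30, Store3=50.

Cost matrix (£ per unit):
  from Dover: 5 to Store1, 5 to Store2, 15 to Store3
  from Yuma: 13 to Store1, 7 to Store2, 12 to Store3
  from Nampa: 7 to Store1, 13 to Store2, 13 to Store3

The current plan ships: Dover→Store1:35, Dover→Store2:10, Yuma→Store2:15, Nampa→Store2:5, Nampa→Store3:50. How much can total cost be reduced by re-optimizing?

45

Current plan cost = 35·5 + 10·5 + 15·7 + 5·13 + 50·13 = £1045.
Optimal plan:
  Dover→Store1: 15 × £5 = £75
  Dover→Store2: 30 × £5 = £150
  Yuma→Store3: 15 × £12 = £180
  Nampa→Store1: 20 × £7 = £140
  Nampa→Store3: 35 × £13 = £455
Optimal cost = £1000.
Saving = 1045 − 1000 = £45.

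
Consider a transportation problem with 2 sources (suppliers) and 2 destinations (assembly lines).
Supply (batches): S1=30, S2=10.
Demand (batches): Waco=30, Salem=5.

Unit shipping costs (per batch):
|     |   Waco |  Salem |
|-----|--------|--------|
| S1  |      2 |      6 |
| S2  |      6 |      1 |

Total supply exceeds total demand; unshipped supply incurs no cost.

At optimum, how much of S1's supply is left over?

0

An optimal plan:
  S1 to Waco: 30 batches
  S2 to Salem: 5 batches
Total cost = 65.
S1 ships 30 of its 30, leaving 0.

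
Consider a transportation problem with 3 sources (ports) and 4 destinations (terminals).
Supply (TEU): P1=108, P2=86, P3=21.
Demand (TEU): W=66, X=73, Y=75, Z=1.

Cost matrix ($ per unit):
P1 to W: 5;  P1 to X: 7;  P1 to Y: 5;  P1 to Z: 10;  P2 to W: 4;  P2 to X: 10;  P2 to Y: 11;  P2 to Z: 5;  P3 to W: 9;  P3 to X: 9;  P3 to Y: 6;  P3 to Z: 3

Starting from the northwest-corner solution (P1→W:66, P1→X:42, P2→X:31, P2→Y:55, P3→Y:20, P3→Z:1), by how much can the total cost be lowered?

429

Current plan cost = 66·5 + 42·7 + 31·10 + 55·11 + 20·6 + 1·3 = $1662.
Optimal plan:
  P1→X: 54 TEU
  P1→Y: 54 TEU
  P2→W: 66 TEU
  P2→X: 19 TEU
  P2→Z: 1 TEU
  P3→Y: 21 TEU
Optimal cost = $1233.
Saving = 1662 − 1233 = $429.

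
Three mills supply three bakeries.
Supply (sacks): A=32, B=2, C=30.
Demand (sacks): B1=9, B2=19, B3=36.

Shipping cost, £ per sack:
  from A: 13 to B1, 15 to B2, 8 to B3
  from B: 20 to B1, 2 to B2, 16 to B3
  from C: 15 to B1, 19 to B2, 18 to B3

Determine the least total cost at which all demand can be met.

A cheapest plan:
  A→B3: 32 × £8 = £256
  B→B2: 2 × £2 = £4
  C→B1: 9 × £15 = £135
  C→B2: 17 × £19 = £323
  C→B3: 4 × £18 = £72
Total = 256 + 4 + 135 + 323 + 72 = £790.

790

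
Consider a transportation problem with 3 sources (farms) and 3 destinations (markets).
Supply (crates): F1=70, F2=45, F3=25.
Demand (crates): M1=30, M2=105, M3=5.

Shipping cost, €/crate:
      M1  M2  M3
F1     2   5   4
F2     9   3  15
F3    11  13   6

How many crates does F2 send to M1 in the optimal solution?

0

Solving gives:
  F1→M1: 30 × €2 = €60
  F1→M2: 40 × €5 = €200
  F2→M2: 45 × €3 = €135
  F3→M2: 20 × €13 = €260
  F3→M3: 5 × €6 = €30
Total cost = €685.
The route F2→M1 is not used.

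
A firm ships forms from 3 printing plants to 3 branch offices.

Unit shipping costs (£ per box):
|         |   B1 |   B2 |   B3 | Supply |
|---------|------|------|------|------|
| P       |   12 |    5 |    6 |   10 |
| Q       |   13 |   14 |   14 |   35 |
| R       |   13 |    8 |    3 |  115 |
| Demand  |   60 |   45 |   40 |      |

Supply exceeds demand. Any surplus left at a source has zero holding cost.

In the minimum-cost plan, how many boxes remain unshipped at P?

An optimal plan:
  P→B2: 10 × £5 = £50
  Q→B1: 35 × £13 = £455
  R→B1: 25 × £13 = £325
  R→B2: 35 × £8 = £280
  R→B3: 40 × £3 = £120
Total cost = £1230.
P ships 10 of its 10, leaving 0.

0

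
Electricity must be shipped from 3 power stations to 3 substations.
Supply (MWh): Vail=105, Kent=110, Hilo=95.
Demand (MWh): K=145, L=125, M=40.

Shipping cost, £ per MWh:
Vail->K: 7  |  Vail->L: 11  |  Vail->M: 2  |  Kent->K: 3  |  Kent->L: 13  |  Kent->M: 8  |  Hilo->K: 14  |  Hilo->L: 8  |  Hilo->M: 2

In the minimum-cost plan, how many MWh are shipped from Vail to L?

Solving gives:
  Vail→K: 35 MWh
  Vail→L: 30 MWh
  Vail→M: 40 MWh
  Kent→K: 110 MWh
  Hilo→L: 95 MWh
Total cost = £1745.
So Vail→L carries 30 MWh.

30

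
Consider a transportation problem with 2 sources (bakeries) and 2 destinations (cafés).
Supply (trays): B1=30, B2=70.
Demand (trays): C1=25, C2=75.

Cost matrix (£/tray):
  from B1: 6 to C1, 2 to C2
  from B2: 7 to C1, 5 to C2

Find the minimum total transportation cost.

460

Optimal allocation:
  B1 to C2: 30 × £2 = £60
  B2 to C1: 25 × £7 = £175
  B2 to C2: 45 × £5 = £225
Total = 60 + 175 + 225 = £460.
(Supply check: B1 ships 30; B2 ships 70.)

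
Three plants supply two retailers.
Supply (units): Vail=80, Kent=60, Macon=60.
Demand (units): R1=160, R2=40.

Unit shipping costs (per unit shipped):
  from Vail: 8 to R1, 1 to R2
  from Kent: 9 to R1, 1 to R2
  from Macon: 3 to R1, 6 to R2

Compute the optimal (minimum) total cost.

One minimum-cost allocation:
  Vail->R1: 80 × 8 = 640
  Kent->R1: 20 × 9 = 180
  Kent->R2: 40 × 1 = 40
  Macon->R1: 60 × 3 = 180
Total = 640 + 180 + 40 + 180 = 1040.

1040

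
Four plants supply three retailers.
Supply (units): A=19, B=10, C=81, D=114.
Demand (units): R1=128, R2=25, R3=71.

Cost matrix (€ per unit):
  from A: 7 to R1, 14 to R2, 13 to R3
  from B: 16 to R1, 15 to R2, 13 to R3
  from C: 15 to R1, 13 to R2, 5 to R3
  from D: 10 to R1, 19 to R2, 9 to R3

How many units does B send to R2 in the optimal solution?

10

Optimal shipments:
  A->R1: 14 units
  A->R2: 5 units
  B->R2: 10 units
  C->R2: 10 units
  C->R3: 71 units
  D->R1: 114 units
Total cost = €1943.
So B→R2 carries 10 units.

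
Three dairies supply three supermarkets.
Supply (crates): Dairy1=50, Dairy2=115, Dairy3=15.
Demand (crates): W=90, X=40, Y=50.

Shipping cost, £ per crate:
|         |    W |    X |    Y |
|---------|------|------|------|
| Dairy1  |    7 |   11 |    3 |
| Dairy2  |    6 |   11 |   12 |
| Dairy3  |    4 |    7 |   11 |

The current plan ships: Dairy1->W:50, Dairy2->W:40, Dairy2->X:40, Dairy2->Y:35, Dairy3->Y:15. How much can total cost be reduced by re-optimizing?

Current plan cost = 50·7 + 40·6 + 40·11 + 35·12 + 15·11 = £1615.
Optimal plan:
  Dairy1 to Y: 50 × £3 = £150
  Dairy2 to W: 90 × £6 = £540
  Dairy2 to X: 25 × £11 = £275
  Dairy3 to X: 15 × £7 = £105
Optimal cost = £1070.
Saving = 1615 − 1070 = £545.

545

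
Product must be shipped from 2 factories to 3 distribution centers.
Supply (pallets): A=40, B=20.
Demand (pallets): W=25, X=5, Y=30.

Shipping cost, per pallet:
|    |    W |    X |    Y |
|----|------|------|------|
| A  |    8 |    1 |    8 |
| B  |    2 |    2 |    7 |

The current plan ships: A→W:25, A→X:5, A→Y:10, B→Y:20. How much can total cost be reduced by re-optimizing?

Current plan cost = 25·8 + 5·1 + 10·8 + 20·7 = 425.
Optimal plan:
  A–W: 5 × 8 = 40
  A–X: 5 × 1 = 5
  A–Y: 30 × 8 = 240
  B–W: 20 × 2 = 40
Optimal cost = 325.
Saving = 425 − 325 = 100.

100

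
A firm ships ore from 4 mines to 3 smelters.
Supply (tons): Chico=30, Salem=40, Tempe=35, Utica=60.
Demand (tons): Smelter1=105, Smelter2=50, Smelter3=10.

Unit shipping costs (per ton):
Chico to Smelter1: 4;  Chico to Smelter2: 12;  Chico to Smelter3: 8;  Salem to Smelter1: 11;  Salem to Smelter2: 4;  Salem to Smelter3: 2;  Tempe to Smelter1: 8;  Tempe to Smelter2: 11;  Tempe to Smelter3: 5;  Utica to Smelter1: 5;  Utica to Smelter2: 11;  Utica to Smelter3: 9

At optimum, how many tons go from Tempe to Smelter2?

10

Optimal shipments:
  Chico to Smelter1: 30 × 4 = 120
  Salem to Smelter2: 40 × 4 = 160
  Tempe to Smelter1: 15 × 8 = 120
  Tempe to Smelter2: 10 × 11 = 110
  Tempe to Smelter3: 10 × 5 = 50
  Utica to Smelter1: 60 × 5 = 300
Total cost = 860.
So Tempe→Smelter2 carries 10 tons.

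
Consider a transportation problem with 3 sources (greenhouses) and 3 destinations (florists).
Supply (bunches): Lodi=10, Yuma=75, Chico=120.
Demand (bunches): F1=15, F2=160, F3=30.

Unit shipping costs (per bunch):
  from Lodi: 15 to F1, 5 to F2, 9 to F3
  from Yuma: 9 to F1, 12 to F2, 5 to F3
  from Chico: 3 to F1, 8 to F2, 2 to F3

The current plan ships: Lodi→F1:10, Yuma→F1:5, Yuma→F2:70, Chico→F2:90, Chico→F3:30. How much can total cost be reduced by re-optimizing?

Current plan cost = 10·15 + 5·9 + 70·12 + 90·8 + 30·2 = 1815.
Optimal plan:
  Lodi→F2: 10 × 5 = 50
  Yuma→F2: 45 × 12 = 540
  Yuma→F3: 30 × 5 = 150
  Chico→F1: 15 × 3 = 45
  Chico→F2: 105 × 8 = 840
Optimal cost = 1625.
Saving = 1815 − 1625 = 190.

190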